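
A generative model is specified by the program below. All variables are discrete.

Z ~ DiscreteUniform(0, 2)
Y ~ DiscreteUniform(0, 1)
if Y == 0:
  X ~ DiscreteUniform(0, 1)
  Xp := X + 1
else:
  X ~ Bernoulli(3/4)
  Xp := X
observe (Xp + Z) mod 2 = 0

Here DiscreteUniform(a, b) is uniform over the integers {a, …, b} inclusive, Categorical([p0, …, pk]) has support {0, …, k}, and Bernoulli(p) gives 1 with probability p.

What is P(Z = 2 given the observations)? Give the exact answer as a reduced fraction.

Enumerate traces; 6 have nonzero weight after conditioning:
  (Z=0, Y=0, X=1) weight 1/12
  (Z=0, Y=1, X=0) weight 1/24
  (Z=1, Y=0, X=0) weight 1/12
  (Z=1, Y=1, X=1) weight 1/8
  (Z=2, Y=0, X=1) weight 1/12
  (Z=2, Y=1, X=0) weight 1/24
Group by Z:
  weight(Z=0) = 1/8
  weight(Z=1) = 5/24
  weight(Z=2) = 1/8
Total weight = 1/8 + 5/24 + 1/8 = 11/24
P(Z=0 | obs) = 1/8 / 11/24 = 3/11
P(Z=1 | obs) = 5/24 / 11/24 = 5/11
P(Z=2 | obs) = 1/8 / 11/24 = 3/11

P(Z = 2 | obs) = 3/11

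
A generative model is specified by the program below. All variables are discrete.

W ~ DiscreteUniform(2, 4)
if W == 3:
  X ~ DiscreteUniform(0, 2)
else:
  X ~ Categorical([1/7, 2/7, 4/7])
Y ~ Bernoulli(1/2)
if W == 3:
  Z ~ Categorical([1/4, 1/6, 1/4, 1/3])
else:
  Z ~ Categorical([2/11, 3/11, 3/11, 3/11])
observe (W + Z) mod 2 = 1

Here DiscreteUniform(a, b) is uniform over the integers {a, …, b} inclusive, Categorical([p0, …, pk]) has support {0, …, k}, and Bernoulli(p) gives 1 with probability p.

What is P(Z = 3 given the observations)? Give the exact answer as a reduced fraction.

P(Z = 3 | obs) = 12/35

Enumerate traces; 36 have nonzero weight after conditioning:
  (W=2, X=0, Y=0, Z=1) weight 1/154
  (W=2, X=0, Y=0, Z=3) weight 1/154
  (W=2, X=0, Y=1, Z=1) weight 1/154
  (W=2, X=0, Y=1, Z=3) weight 1/154
  (W=2, X=1, Y=0, Z=1) weight 1/77
  (W=2, X=1, Y=0, Z=3) weight 1/77
  (W=2, X=1, Y=1, Z=1) weight 1/77
  (W=2, X=1, Y=1, Z=3) weight 1/77
  (W=3, X=0, Y=0, Z=0) weight 1/72
  (W=3, X=0, Y=0, Z=2) weight 1/72
  … 26 more
Group by Z:
  weight(Z=0) = 1/12
  weight(Z=1) = 2/11
  weight(Z=2) = 1/12
  weight(Z=3) = 2/11
Total weight = 1/12 + 2/11 + 1/12 + 2/11 = 35/66
P(Z=0 | obs) = 1/12 / 35/66 = 11/70
P(Z=1 | obs) = 2/11 / 35/66 = 12/35
P(Z=2 | obs) = 1/12 / 35/66 = 11/70
P(Z=3 | obs) = 2/11 / 35/66 = 12/35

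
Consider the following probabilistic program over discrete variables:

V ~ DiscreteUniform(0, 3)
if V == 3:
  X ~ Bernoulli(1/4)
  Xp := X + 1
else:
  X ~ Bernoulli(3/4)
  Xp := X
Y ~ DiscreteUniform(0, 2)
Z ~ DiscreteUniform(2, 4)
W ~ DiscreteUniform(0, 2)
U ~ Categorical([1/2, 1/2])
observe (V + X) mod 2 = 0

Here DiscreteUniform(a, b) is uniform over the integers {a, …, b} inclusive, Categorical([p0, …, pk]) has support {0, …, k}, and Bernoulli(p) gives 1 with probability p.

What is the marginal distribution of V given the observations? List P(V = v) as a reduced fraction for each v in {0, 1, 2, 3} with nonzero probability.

P(V=0) = 1/6, P(V=1) = 1/2, P(V=2) = 1/6, P(V=3) = 1/6

Enumerate traces; 216 have nonzero weight after conditioning:
  (V=0, X=0, Y=0, Z=2, W=0, U=0) weight 1/864
  (V=0, X=0, Y=0, Z=2, W=0, U=1) weight 1/864
  (V=0, X=0, Y=0, Z=2, W=1, U=0) weight 1/864
  (V=0, X=0, Y=0, Z=2, W=1, U=1) weight 1/864
  (V=0, X=0, Y=0, Z=2, W=2, U=0) weight 1/864
  (V=0, X=0, Y=0, Z=2, W=2, U=1) weight 1/864
  (V=0, X=0, Y=0, Z=3, W=0, U=0) weight 1/864
  (V=0, X=0, Y=0, Z=3, W=0, U=1) weight 1/864
  (V=1, X=1, Y=0, Z=2, W=0, U=0) weight 1/288
  (V=2, X=0, Y=0, Z=2, W=0, U=0) weight 1/864
  … 206 more
Group by V:
  weight(V=0) = 1/16
  weight(V=1) = 3/16
  weight(V=2) = 1/16
  weight(V=3) = 1/16
Total weight = 1/16 + 3/16 + 1/16 + 1/16 = 3/8
P(V=0 | obs) = 1/16 / 3/8 = 1/6
P(V=1 | obs) = 3/16 / 3/8 = 1/2
P(V=2 | obs) = 1/16 / 3/8 = 1/6
P(V=3 | obs) = 1/16 / 3/8 = 1/6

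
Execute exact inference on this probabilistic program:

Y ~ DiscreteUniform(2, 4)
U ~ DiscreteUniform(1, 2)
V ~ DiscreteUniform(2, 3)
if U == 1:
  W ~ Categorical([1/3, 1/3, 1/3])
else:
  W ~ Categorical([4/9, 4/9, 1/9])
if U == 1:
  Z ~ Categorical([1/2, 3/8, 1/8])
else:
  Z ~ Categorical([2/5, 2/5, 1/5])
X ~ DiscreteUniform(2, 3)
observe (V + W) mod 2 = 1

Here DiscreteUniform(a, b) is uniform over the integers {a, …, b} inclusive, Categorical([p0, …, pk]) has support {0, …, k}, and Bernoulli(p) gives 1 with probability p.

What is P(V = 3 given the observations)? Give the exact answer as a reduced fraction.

Enumerate traces; 108 have nonzero weight after conditioning:
  (Y=2, U=1, V=2, W=1, Z=0, X=2) weight 1/144
  (Y=2, U=1, V=2, W=1, Z=0, X=3) weight 1/144
  (Y=2, U=1, V=2, W=1, Z=1, X=2) weight 1/192
  (Y=2, U=1, V=2, W=1, Z=1, X=3) weight 1/192
  (Y=2, U=1, V=2, W=1, Z=2, X=2) weight 1/576
  (Y=2, U=1, V=2, W=1, Z=2, X=3) weight 1/576
  (Y=2, U=1, V=3, W=0, Z=0, X=2) weight 1/144
  (Y=2, U=1, V=3, W=0, Z=0, X=3) weight 1/144
  … 100 more
Group by V:
  weight(V=2) = 7/36
  weight(V=3) = 11/36
Total weight = 7/36 + 11/36 = 1/2
P(V=2 | obs) = 7/36 / 1/2 = 7/18
P(V=3 | obs) = 11/36 / 1/2 = 11/18

P(V = 3 | obs) = 11/18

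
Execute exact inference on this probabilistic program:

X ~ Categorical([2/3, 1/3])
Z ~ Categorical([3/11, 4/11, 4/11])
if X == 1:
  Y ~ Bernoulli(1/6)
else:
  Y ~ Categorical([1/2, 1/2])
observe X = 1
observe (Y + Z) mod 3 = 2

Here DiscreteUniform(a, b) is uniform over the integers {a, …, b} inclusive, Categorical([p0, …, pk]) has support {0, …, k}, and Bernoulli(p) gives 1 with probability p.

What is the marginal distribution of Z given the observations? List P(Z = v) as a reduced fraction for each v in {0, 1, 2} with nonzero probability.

P(Z=1) = 1/6, P(Z=2) = 5/6

Enumerate traces; 2 have nonzero weight after conditioning:
  (X=1, Z=1, Y=1) weight 2/99
  (X=1, Z=2, Y=0) weight 10/99
Group by Z:
  weight(Z=1) = 2/99
  weight(Z=2) = 10/99
Total weight = 2/99 + 10/99 = 4/33
P(Z=1 | obs) = 2/99 / 4/33 = 1/6
P(Z=2 | obs) = 10/99 / 4/33 = 5/6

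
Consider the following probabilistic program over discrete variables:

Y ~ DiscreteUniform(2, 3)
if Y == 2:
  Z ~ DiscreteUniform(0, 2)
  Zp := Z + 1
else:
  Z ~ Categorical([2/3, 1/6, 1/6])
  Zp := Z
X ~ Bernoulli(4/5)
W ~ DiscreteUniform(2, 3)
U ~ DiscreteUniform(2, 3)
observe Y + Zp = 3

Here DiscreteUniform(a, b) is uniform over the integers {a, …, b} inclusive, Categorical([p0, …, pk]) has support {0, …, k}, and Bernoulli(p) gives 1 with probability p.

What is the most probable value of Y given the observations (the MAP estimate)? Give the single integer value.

Enumerate traces; 16 have nonzero weight after conditioning:
  (Y=2, Z=0, X=0, W=2, U=2) weight 1/120
  (Y=2, Z=0, X=0, W=2, U=3) weight 1/120
  (Y=2, Z=0, X=0, W=3, U=2) weight 1/120
  (Y=2, Z=0, X=0, W=3, U=3) weight 1/120
  (Y=2, Z=0, X=1, W=2, U=2) weight 1/30
  (Y=2, Z=0, X=1, W=2, U=3) weight 1/30
  (Y=2, Z=0, X=1, W=3, U=2) weight 1/30
  (Y=2, Z=0, X=1, W=3, U=3) weight 1/30
  (Y=3, Z=0, X=0, W=2, U=2) weight 1/60
  … 7 more
Group by Y:
  weight(Y=2) = 1/6
  weight(Y=3) = 1/3
Total weight = 1/6 + 1/3 = 1/2
P(Y=2 | obs) = 1/6 / 1/2 = 1/3
P(Y=3 | obs) = 1/3 / 1/2 = 2/3
argmax = 3

argmax_v P(Y = v | obs) = 3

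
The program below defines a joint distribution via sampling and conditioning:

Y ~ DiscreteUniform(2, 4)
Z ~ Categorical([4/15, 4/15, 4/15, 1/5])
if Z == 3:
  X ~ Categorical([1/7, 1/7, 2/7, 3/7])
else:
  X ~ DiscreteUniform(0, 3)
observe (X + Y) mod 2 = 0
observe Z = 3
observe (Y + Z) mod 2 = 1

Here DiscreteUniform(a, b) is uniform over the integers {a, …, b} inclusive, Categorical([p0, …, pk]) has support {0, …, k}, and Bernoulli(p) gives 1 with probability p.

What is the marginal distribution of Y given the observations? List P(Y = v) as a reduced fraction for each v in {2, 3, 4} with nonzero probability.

P(Y=2) = 1/2, P(Y=4) = 1/2

Enumerate traces; 4 have nonzero weight after conditioning:
  (Y=2, Z=3, X=0) weight 1/105
  (Y=2, Z=3, X=2) weight 2/105
  (Y=4, Z=3, X=0) weight 1/105
  (Y=4, Z=3, X=2) weight 2/105
Group by Y:
  weight(Y=2) = 1/35
  weight(Y=4) = 1/35
Total weight = 1/35 + 1/35 = 2/35
P(Y=2 | obs) = 1/35 / 2/35 = 1/2
P(Y=4 | obs) = 1/35 / 2/35 = 1/2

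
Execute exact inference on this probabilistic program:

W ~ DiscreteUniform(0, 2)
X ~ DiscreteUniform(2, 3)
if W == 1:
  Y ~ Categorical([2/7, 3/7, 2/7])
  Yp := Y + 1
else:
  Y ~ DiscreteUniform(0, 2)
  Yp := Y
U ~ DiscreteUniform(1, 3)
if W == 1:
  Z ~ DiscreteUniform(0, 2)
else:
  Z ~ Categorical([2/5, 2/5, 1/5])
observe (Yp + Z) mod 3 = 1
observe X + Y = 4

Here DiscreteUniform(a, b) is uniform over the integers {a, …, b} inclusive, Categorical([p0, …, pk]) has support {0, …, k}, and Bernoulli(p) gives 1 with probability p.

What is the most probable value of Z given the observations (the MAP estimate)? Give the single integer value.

argmax_v P(Z = v | obs) = 2

Enumerate traces; 18 have nonzero weight after conditioning:
  (W=0, X=2, Y=2, U=1, Z=2) weight 1/270
  (W=0, X=2, Y=2, U=2, Z=2) weight 1/270
  (W=0, X=2, Y=2, U=3, Z=2) weight 1/270
  (W=0, X=3, Y=1, U=1, Z=0) weight 1/135
  (W=0, X=3, Y=1, U=2, Z=0) weight 1/135
  (W=0, X=3, Y=1, U=3, Z=0) weight 1/135
  (W=1, X=2, Y=2, U=1, Z=1) weight 1/189
  (W=1, X=2, Y=2, U=2, Z=1) weight 1/189
  … 10 more
Group by Z:
  weight(Z=0) = 2/45
  weight(Z=1) = 1/63
  weight(Z=2) = 29/630
Total weight = 2/45 + 1/63 + 29/630 = 67/630
P(Z=0 | obs) = 2/45 / 67/630 = 28/67
P(Z=1 | obs) = 1/63 / 67/630 = 10/67
P(Z=2 | obs) = 29/630 / 67/630 = 29/67
argmax = 2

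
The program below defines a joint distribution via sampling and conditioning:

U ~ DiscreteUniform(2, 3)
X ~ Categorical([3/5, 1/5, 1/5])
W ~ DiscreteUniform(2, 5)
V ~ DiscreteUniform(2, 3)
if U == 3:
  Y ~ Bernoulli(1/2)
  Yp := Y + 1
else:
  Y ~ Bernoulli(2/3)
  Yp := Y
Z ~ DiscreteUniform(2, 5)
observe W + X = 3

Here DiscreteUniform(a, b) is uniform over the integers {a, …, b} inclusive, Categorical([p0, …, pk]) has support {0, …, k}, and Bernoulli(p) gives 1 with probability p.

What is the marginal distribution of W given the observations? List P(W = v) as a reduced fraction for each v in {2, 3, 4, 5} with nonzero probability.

Enumerate traces; 64 have nonzero weight after conditioning:
  (U=2, X=0, W=3, V=2, Y=0, Z=2) weight 1/320
  (U=2, X=0, W=3, V=2, Y=0, Z=3) weight 1/320
  (U=2, X=0, W=3, V=2, Y=0, Z=4) weight 1/320
  (U=2, X=0, W=3, V=2, Y=0, Z=5) weight 1/320
  (U=2, X=0, W=3, V=2, Y=1, Z=2) weight 1/160
  (U=2, X=0, W=3, V=2, Y=1, Z=3) weight 1/160
  (U=2, X=0, W=3, V=2, Y=1, Z=4) weight 1/160
  (U=2, X=0, W=3, V=2, Y=1, Z=5) weight 1/160
  (U=2, X=1, W=2, V=2, Y=0, Z=2) weight 1/960
  … 55 more
Group by W:
  weight(W=2) = 1/20
  weight(W=3) = 3/20
Total weight = 1/20 + 3/20 = 1/5
P(W=2 | obs) = 1/20 / 1/5 = 1/4
P(W=3 | obs) = 3/20 / 1/5 = 3/4

P(W=2) = 1/4, P(W=3) = 3/4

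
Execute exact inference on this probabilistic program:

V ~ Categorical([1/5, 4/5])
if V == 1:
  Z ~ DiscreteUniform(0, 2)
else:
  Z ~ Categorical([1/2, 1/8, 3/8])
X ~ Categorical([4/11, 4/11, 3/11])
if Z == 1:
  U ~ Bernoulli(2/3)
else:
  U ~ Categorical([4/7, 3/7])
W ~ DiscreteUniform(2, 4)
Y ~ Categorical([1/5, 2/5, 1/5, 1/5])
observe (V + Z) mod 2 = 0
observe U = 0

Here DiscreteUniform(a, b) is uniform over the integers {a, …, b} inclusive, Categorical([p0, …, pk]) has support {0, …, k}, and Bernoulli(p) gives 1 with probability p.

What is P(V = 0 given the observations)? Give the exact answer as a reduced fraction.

P(V = 0 | obs) = 9/17

Enumerate traces; 108 have nonzero weight after conditioning:
  (V=0, Z=0, X=0, U=0, W=2, Y=0) weight 8/5775
  (V=0, Z=0, X=0, U=0, W=2, Y=1) weight 16/5775
  (V=0, Z=0, X=0, U=0, W=2, Y=2) weight 8/5775
  (V=0, Z=0, X=0, U=0, W=2, Y=3) weight 8/5775
  (V=0, Z=0, X=0, U=0, W=3, Y=0) weight 8/5775
  (V=0, Z=0, X=0, U=0, W=3, Y=1) weight 16/5775
  (V=0, Z=0, X=0, U=0, W=3, Y=2) weight 8/5775
  (V=0, Z=0, X=0, U=0, W=3, Y=3) weight 8/5775
  (V=1, Z=1, X=0, U=0, W=2, Y=0) weight 16/7425
  … 99 more
Group by V:
  weight(V=0) = 1/10
  weight(V=1) = 4/45
Total weight = 1/10 + 4/45 = 17/90
P(V=0 | obs) = 1/10 / 17/90 = 9/17
P(V=1 | obs) = 4/45 / 17/90 = 8/17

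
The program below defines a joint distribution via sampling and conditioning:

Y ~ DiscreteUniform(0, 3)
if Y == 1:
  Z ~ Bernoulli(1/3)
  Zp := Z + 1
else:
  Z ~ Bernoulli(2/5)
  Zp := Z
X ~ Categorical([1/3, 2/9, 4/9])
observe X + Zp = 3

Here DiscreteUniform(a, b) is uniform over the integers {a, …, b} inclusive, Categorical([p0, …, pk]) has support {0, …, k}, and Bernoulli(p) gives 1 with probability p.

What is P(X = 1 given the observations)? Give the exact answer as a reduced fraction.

P(X = 1 | obs) = 5/61

Enumerate traces; 5 have nonzero weight after conditioning:
  (Y=0, Z=1, X=2) weight 2/45
  (Y=1, Z=0, X=2) weight 2/27
  (Y=1, Z=1, X=1) weight 1/54
  (Y=2, Z=1, X=2) weight 2/45
  (Y=3, Z=1, X=2) weight 2/45
Group by X:
  weight(X=1) = 1/54
  weight(X=2) = 28/135
Total weight = 1/54 + 28/135 = 61/270
P(X=1 | obs) = 1/54 / 61/270 = 5/61
P(X=2 | obs) = 28/135 / 61/270 = 56/61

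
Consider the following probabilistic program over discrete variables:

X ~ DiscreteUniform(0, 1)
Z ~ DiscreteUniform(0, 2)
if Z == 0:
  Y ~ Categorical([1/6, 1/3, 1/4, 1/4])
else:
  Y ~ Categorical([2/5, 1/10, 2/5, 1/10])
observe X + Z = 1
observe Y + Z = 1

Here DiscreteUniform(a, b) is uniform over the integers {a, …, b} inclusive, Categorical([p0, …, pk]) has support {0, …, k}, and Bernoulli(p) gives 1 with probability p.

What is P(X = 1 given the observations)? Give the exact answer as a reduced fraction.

P(X = 1 | obs) = 5/11

Enumerate traces; 2 have nonzero weight after conditioning:
  (X=0, Z=1, Y=0) weight 1/15
  (X=1, Z=0, Y=1) weight 1/18
Group by X:
  weight(X=0) = 1/15
  weight(X=1) = 1/18
Total weight = 1/15 + 1/18 = 11/90
P(X=0 | obs) = 1/15 / 11/90 = 6/11
P(X=1 | obs) = 1/18 / 11/90 = 5/11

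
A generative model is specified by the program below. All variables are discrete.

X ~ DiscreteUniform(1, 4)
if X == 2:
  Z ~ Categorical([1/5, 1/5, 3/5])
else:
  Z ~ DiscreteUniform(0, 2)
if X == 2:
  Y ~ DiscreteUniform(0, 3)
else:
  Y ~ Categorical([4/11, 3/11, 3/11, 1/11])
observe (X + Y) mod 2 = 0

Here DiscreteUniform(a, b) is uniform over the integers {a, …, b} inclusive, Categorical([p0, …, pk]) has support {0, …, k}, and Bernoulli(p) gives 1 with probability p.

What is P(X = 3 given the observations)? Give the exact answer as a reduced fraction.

Enumerate traces; 24 have nonzero weight after conditioning:
  (X=1, Z=0, Y=1) weight 1/44
  (X=1, Z=0, Y=3) weight 1/132
  (X=1, Z=1, Y=1) weight 1/44
  (X=1, Z=1, Y=3) weight 1/132
  (X=1, Z=2, Y=1) weight 1/44
  (X=1, Z=2, Y=3) weight 1/132
  (X=2, Z=0, Y=0) weight 1/80
  (X=2, Z=0, Y=2) weight 1/80
  (X=3, Z=0, Y=1) weight 1/44
  (X=4, Z=0, Y=0) weight 1/33
  … 14 more
Group by X:
  weight(X=1) = 1/11
  weight(X=2) = 1/8
  weight(X=3) = 1/11
  weight(X=4) = 7/44
Total weight = 1/11 + 1/8 + 1/11 + 7/44 = 41/88
P(X=1 | obs) = 1/11 / 41/88 = 8/41
P(X=2 | obs) = 1/8 / 41/88 = 11/41
P(X=3 | obs) = 1/11 / 41/88 = 8/41
P(X=4 | obs) = 7/44 / 41/88 = 14/41

P(X = 3 | obs) = 8/41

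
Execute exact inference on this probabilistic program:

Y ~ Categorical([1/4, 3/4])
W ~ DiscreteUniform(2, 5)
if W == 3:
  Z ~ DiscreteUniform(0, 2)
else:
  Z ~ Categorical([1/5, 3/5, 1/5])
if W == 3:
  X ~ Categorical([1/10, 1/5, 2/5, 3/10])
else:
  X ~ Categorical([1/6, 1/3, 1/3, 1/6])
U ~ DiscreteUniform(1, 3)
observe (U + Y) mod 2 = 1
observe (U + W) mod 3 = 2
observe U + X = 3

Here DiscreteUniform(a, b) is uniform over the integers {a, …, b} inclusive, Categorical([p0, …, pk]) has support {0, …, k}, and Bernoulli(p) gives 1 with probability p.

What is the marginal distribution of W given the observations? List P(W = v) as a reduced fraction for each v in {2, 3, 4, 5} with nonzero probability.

Enumerate traces; 12 have nonzero weight after conditioning:
  (Y=0, W=2, Z=0, X=0, U=3) weight 1/1440
  (Y=0, W=2, Z=1, X=0, U=3) weight 1/480
  (Y=0, W=2, Z=2, X=0, U=3) weight 1/1440
  (Y=0, W=4, Z=0, X=2, U=1) weight 1/720
  (Y=0, W=4, Z=1, X=2, U=1) weight 1/240
  (Y=0, W=4, Z=2, X=2, U=1) weight 1/720
  (Y=0, W=5, Z=0, X=0, U=3) weight 1/1440
  (Y=0, W=5, Z=1, X=0, U=3) weight 1/480
  (Y=1, W=3, Z=0, X=1, U=2) weight 1/240
  … 3 more
Group by W:
  weight(W=2) = 1/288
  weight(W=3) = 1/80
  weight(W=4) = 1/144
  weight(W=5) = 1/288
Total weight = 1/288 + 1/80 + 1/144 + 1/288 = 19/720
P(W=2 | obs) = 1/288 / 19/720 = 5/38
P(W=3 | obs) = 1/80 / 19/720 = 9/19
P(W=4 | obs) = 1/144 / 19/720 = 5/19
P(W=5 | obs) = 1/288 / 19/720 = 5/38

P(W=2) = 5/38, P(W=3) = 9/19, P(W=4) = 5/19, P(W=5) = 5/38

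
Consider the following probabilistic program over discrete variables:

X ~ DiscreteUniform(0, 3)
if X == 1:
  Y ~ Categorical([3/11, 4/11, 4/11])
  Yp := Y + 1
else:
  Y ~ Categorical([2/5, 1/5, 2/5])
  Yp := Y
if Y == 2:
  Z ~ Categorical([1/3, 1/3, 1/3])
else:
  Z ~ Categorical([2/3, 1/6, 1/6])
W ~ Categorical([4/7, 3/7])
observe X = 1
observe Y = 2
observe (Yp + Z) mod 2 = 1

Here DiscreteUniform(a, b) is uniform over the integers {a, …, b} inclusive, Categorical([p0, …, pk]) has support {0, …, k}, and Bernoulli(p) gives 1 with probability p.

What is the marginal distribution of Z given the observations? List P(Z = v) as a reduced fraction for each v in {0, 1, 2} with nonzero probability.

Enumerate traces; 4 have nonzero weight after conditioning:
  (X=1, Y=2, Z=0, W=0) weight 4/231
  (X=1, Y=2, Z=0, W=1) weight 1/77
  (X=1, Y=2, Z=2, W=0) weight 4/231
  (X=1, Y=2, Z=2, W=1) weight 1/77
Group by Z:
  weight(Z=0) = 1/33
  weight(Z=2) = 1/33
Total weight = 1/33 + 1/33 = 2/33
P(Z=0 | obs) = 1/33 / 2/33 = 1/2
P(Z=2 | obs) = 1/33 / 2/33 = 1/2

P(Z=0) = 1/2, P(Z=2) = 1/2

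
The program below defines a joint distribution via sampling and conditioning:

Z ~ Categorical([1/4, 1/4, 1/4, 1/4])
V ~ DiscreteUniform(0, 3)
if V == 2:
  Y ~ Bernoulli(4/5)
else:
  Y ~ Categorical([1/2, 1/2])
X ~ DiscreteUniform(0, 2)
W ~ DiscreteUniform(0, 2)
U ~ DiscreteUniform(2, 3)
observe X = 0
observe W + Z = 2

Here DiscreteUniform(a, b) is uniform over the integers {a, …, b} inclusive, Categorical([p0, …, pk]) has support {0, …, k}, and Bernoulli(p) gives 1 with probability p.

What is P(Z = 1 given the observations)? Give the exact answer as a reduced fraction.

P(Z = 1 | obs) = 1/3

Enumerate traces; 48 have nonzero weight after conditioning:
  (Z=0, V=0, Y=0, X=0, W=2, U=2) weight 1/576
  (Z=0, V=0, Y=0, X=0, W=2, U=3) weight 1/576
  (Z=0, V=0, Y=1, X=0, W=2, U=2) weight 1/576
  (Z=0, V=0, Y=1, X=0, W=2, U=3) weight 1/576
  (Z=0, V=1, Y=0, X=0, W=2, U=2) weight 1/576
  (Z=0, V=1, Y=0, X=0, W=2, U=3) weight 1/576
  (Z=0, V=1, Y=1, X=0, W=2, U=2) weight 1/576
  (Z=0, V=1, Y=1, X=0, W=2, U=3) weight 1/576
  (Z=1, V=0, Y=0, X=0, W=1, U=2) weight 1/576
  (Z=2, V=0, Y=0, X=0, W=0, U=2) weight 1/576
  … 38 more
Group by Z:
  weight(Z=0) = 1/36
  weight(Z=1) = 1/36
  weight(Z=2) = 1/36
Total weight = 1/36 + 1/36 + 1/36 = 1/12
P(Z=0 | obs) = 1/36 / 1/12 = 1/3
P(Z=1 | obs) = 1/36 / 1/12 = 1/3
P(Z=2 | obs) = 1/36 / 1/12 = 1/3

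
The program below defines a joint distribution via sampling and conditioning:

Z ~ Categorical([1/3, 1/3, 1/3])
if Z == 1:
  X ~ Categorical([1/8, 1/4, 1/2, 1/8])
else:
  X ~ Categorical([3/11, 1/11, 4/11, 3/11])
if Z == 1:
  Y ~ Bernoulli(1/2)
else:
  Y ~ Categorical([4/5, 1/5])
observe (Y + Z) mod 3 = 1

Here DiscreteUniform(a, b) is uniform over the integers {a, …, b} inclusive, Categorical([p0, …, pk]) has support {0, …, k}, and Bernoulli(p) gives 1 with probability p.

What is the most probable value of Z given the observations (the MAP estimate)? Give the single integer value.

Enumerate traces; 8 have nonzero weight after conditioning:
  (Z=0, X=0, Y=1) weight 1/55
  (Z=0, X=1, Y=1) weight 1/165
  (Z=0, X=2, Y=1) weight 4/165
  (Z=0, X=3, Y=1) weight 1/55
  (Z=1, X=0, Y=0) weight 1/48
  (Z=1, X=1, Y=0) weight 1/24
  (Z=1, X=2, Y=0) weight 1/12
  (Z=1, X=3, Y=0) weight 1/48
Group by Z:
  weight(Z=0) = 1/15
  weight(Z=1) = 1/6
Total weight = 1/15 + 1/6 = 7/30
P(Z=0 | obs) = 1/15 / 7/30 = 2/7
P(Z=1 | obs) = 1/6 / 7/30 = 5/7
argmax = 1

argmax_v P(Z = v | obs) = 1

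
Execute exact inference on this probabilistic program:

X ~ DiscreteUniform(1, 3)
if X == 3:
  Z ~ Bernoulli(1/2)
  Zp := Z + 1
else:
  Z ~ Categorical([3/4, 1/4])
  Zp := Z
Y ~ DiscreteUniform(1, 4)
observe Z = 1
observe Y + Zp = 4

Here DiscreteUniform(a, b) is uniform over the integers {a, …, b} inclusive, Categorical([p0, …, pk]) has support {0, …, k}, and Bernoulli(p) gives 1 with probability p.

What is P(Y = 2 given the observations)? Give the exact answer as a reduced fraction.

Enumerate traces; 3 have nonzero weight after conditioning:
  (X=1, Z=1, Y=3) weight 1/48
  (X=2, Z=1, Y=3) weight 1/48
  (X=3, Z=1, Y=2) weight 1/24
Group by Y:
  weight(Y=2) = 1/24
  weight(Y=3) = 1/24
Total weight = 1/24 + 1/24 = 1/12
P(Y=2 | obs) = 1/24 / 1/12 = 1/2
P(Y=3 | obs) = 1/24 / 1/12 = 1/2

P(Y = 2 | obs) = 1/2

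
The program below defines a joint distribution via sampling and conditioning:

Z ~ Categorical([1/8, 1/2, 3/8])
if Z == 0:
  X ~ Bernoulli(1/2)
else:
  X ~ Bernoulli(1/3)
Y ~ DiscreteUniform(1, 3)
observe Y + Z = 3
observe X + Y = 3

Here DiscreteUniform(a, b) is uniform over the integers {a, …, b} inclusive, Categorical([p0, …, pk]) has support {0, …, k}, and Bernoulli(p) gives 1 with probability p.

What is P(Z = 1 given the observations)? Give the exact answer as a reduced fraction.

Enumerate traces; 2 have nonzero weight after conditioning:
  (Z=0, X=0, Y=3) weight 1/48
  (Z=1, X=1, Y=2) weight 1/18
Group by Z:
  weight(Z=0) = 1/48
  weight(Z=1) = 1/18
Total weight = 1/48 + 1/18 = 11/144
P(Z=0 | obs) = 1/48 / 11/144 = 3/11
P(Z=1 | obs) = 1/18 / 11/144 = 8/11

P(Z = 1 | obs) = 8/11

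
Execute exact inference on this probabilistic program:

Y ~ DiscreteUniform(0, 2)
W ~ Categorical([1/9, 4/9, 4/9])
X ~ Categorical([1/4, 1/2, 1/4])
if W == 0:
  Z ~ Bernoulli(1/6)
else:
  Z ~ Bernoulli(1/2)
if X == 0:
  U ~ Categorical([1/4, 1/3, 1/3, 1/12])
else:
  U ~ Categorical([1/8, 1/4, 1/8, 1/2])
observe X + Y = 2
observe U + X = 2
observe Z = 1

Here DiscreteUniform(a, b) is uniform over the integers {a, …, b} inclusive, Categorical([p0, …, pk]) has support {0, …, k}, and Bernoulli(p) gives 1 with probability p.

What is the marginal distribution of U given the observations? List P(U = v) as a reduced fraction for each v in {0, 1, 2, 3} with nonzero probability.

Enumerate traces; 9 have nonzero weight after conditioning:
  (Y=0, W=0, X=2, Z=1, U=0) weight 1/5184
  (Y=0, W=1, X=2, Z=1, U=0) weight 1/432
  (Y=0, W=2, X=2, Z=1, U=0) weight 1/432
  (Y=1, W=0, X=1, Z=1, U=1) weight 1/1296
  (Y=1, W=1, X=1, Z=1, U=1) weight 1/108
  (Y=1, W=2, X=1, Z=1, U=1) weight 1/108
  (Y=2, W=0, X=0, Z=1, U=2) weight 1/1944
  (Y=2, W=1, X=0, Z=1, U=2) weight 1/162
  … 1 more
Group by U:
  weight(U=0) = 25/5184
  weight(U=1) = 25/1296
  weight(U=2) = 25/1944
Total weight = 25/5184 + 25/1296 + 25/1944 = 575/15552
P(U=0 | obs) = 25/5184 / 575/15552 = 3/23
P(U=1 | obs) = 25/1296 / 575/15552 = 12/23
P(U=2 | obs) = 25/1944 / 575/15552 = 8/23

P(U=0) = 3/23, P(U=1) = 12/23, P(U=2) = 8/23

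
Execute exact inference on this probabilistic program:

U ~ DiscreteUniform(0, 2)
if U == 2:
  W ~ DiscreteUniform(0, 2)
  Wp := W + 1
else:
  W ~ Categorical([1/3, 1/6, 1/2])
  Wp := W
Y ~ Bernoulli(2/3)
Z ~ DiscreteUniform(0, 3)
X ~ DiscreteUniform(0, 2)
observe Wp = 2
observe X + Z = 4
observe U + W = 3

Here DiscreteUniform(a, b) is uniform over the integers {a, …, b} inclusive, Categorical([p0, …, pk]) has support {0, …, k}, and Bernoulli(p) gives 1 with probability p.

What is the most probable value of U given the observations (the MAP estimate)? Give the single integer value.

argmax_v P(U = v | obs) = 1

Enumerate traces; 8 have nonzero weight after conditioning:
  (U=1, W=2, Y=0, Z=2, X=2) weight 1/216
  (U=1, W=2, Y=0, Z=3, X=1) weight 1/216
  (U=1, W=2, Y=1, Z=2, X=2) weight 1/108
  (U=1, W=2, Y=1, Z=3, X=1) weight 1/108
  (U=2, W=1, Y=0, Z=2, X=2) weight 1/324
  (U=2, W=1, Y=0, Z=3, X=1) weight 1/324
  (U=2, W=1, Y=1, Z=2, X=2) weight 1/162
  (U=2, W=1, Y=1, Z=3, X=1) weight 1/162
Group by U:
  weight(U=1) = 1/36
  weight(U=2) = 1/54
Total weight = 1/36 + 1/54 = 5/108
P(U=1 | obs) = 1/36 / 5/108 = 3/5
P(U=2 | obs) = 1/54 / 5/108 = 2/5
argmax = 1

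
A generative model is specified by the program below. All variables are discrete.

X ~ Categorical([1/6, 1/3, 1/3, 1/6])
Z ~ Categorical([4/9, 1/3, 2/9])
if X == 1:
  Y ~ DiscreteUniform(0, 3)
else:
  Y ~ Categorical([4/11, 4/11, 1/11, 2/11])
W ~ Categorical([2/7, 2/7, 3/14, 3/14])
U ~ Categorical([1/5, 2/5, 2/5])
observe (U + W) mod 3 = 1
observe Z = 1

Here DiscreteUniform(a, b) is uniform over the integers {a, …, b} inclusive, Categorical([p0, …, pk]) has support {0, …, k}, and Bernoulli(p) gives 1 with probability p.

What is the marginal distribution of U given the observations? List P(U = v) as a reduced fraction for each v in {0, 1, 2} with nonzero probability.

P(U=0) = 1/6, P(U=1) = 7/12, P(U=2) = 1/4

Enumerate traces; 64 have nonzero weight after conditioning:
  (X=0, Z=1, Y=0, W=0, U=1) weight 8/3465
  (X=0, Z=1, Y=0, W=1, U=0) weight 4/3465
  (X=0, Z=1, Y=0, W=2, U=2) weight 2/1155
  (X=0, Z=1, Y=0, W=3, U=1) weight 2/1155
  (X=0, Z=1, Y=1, W=0, U=1) weight 8/3465
  (X=0, Z=1, Y=1, W=1, U=0) weight 4/3465
  (X=0, Z=1, Y=1, W=2, U=2) weight 2/1155
  (X=0, Z=1, Y=1, W=3, U=1) weight 2/1155
  … 56 more
Group by U:
  weight(U=0) = 2/105
  weight(U=1) = 1/15
  weight(U=2) = 1/35
Total weight = 2/105 + 1/15 + 1/35 = 4/35
P(U=0 | obs) = 2/105 / 4/35 = 1/6
P(U=1 | obs) = 1/15 / 4/35 = 7/12
P(U=2 | obs) = 1/35 / 4/35 = 1/4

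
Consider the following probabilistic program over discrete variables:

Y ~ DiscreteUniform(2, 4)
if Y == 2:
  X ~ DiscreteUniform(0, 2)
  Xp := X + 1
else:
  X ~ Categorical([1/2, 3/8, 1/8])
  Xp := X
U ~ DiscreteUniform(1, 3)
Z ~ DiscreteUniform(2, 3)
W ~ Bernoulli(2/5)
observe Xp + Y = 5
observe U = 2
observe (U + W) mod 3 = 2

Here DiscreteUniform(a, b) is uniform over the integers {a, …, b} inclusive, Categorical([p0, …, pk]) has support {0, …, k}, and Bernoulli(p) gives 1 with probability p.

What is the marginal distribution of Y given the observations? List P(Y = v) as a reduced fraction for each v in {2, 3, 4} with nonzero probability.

Enumerate traces; 6 have nonzero weight after conditioning:
  (Y=2, X=2, U=2, Z=2, W=0) weight 1/90
  (Y=2, X=2, U=2, Z=3, W=0) weight 1/90
  (Y=3, X=2, U=2, Z=2, W=0) weight 1/240
  (Y=3, X=2, U=2, Z=3, W=0) weight 1/240
  (Y=4, X=1, U=2, Z=2, W=0) weight 1/80
  (Y=4, X=1, U=2, Z=3, W=0) weight 1/80
Group by Y:
  weight(Y=2) = 1/45
  weight(Y=3) = 1/120
  weight(Y=4) = 1/40
Total weight = 1/45 + 1/120 + 1/40 = 1/18
P(Y=2 | obs) = 1/45 / 1/18 = 2/5
P(Y=3 | obs) = 1/120 / 1/18 = 3/20
P(Y=4 | obs) = 1/40 / 1/18 = 9/20

P(Y=2) = 2/5, P(Y=3) = 3/20, P(Y=4) = 9/20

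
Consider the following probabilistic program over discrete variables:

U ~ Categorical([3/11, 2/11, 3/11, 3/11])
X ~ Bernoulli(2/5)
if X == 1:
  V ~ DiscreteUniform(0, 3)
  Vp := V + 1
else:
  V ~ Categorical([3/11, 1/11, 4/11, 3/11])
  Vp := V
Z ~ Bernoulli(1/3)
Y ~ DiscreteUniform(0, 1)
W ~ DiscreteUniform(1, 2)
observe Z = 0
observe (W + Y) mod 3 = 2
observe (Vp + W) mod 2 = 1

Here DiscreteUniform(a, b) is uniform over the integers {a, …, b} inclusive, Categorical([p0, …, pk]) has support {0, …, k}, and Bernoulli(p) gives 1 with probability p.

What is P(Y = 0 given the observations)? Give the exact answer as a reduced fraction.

P(Y = 0 | obs) = 23/55

Enumerate traces; 32 have nonzero weight after conditioning:
  (U=0, X=0, V=0, Z=0, Y=1, W=1) weight 9/1210
  (U=0, X=0, V=1, Z=0, Y=0, W=2) weight 3/1210
  (U=0, X=0, V=2, Z=0, Y=1, W=1) weight 6/605
  (U=0, X=0, V=3, Z=0, Y=0, W=2) weight 9/1210
  (U=0, X=1, V=0, Z=0, Y=0, W=2) weight 1/220
  (U=0, X=1, V=1, Z=0, Y=1, W=1) weight 1/220
  (U=0, X=1, V=2, Z=0, Y=0, W=2) weight 1/220
  (U=0, X=1, V=3, Z=0, Y=1, W=1) weight 1/220
  … 24 more
Group by Y:
  weight(Y=0) = 23/330
  weight(Y=1) = 16/165
Total weight = 23/330 + 16/165 = 1/6
P(Y=0 | obs) = 23/330 / 1/6 = 23/55
P(Y=1 | obs) = 16/165 / 1/6 = 32/55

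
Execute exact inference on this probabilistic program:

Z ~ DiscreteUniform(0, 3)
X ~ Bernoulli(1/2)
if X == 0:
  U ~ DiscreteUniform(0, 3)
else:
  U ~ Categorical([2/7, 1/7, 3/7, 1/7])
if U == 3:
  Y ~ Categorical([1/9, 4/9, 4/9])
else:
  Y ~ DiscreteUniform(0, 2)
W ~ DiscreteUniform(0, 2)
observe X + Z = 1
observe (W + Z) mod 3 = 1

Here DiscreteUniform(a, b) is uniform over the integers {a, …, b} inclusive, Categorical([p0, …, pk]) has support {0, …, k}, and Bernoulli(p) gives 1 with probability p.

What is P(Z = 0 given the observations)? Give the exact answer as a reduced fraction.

P(Z = 0 | obs) = 1/2

Enumerate traces; 24 have nonzero weight after conditioning:
  (Z=0, X=1, U=0, Y=0, W=1) weight 1/252
  (Z=0, X=1, U=0, Y=1, W=1) weight 1/252
  (Z=0, X=1, U=0, Y=2, W=1) weight 1/252
  (Z=0, X=1, U=1, Y=0, W=1) weight 1/504
  (Z=0, X=1, U=1, Y=1, W=1) weight 1/504
  (Z=0, X=1, U=1, Y=2, W=1) weight 1/504
  (Z=0, X=1, U=2, Y=0, W=1) weight 1/168
  (Z=0, X=1, U=2, Y=1, W=1) weight 1/168
  (Z=1, X=0, U=0, Y=0, W=0) weight 1/288
  … 15 more
Group by Z:
  weight(Z=0) = 1/24
  weight(Z=1) = 1/24
Total weight = 1/24 + 1/24 = 1/12
P(Z=0 | obs) = 1/24 / 1/12 = 1/2
P(Z=1 | obs) = 1/24 / 1/12 = 1/2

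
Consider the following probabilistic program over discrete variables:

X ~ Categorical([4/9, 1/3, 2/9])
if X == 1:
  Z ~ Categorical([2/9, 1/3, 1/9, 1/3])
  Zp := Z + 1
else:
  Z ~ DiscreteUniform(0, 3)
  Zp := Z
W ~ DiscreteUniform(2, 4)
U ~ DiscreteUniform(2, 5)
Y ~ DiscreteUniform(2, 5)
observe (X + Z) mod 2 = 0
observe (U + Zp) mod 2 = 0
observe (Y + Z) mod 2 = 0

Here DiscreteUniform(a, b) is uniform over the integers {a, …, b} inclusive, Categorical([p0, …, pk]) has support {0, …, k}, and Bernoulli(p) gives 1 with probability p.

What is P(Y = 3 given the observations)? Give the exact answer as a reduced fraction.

Enumerate traces; 72 have nonzero weight after conditioning:
  (X=0, Z=0, W=2, U=2, Y=2) weight 1/432
  (X=0, Z=0, W=2, U=2, Y=4) weight 1/432
  (X=0, Z=0, W=2, U=4, Y=2) weight 1/432
  (X=0, Z=0, W=2, U=4, Y=4) weight 1/432
  (X=0, Z=0, W=3, U=2, Y=2) weight 1/432
  (X=0, Z=0, W=3, U=2, Y=4) weight 1/432
  (X=0, Z=0, W=3, U=4, Y=2) weight 1/432
  (X=0, Z=0, W=3, U=4, Y=4) weight 1/432
  (X=1, Z=1, W=2, U=2, Y=3) weight 1/432
  (X=1, Z=1, W=2, U=2, Y=5) weight 1/432
  … 62 more
Group by Y:
  weight(Y=2) = 1/24
  weight(Y=3) = 1/36
  weight(Y=4) = 1/24
  weight(Y=5) = 1/36
Total weight = 1/24 + 1/36 + 1/24 + 1/36 = 5/36
P(Y=2 | obs) = 1/24 / 5/36 = 3/10
P(Y=3 | obs) = 1/36 / 5/36 = 1/5
P(Y=4 | obs) = 1/24 / 5/36 = 3/10
P(Y=5 | obs) = 1/36 / 5/36 = 1/5

P(Y = 3 | obs) = 1/5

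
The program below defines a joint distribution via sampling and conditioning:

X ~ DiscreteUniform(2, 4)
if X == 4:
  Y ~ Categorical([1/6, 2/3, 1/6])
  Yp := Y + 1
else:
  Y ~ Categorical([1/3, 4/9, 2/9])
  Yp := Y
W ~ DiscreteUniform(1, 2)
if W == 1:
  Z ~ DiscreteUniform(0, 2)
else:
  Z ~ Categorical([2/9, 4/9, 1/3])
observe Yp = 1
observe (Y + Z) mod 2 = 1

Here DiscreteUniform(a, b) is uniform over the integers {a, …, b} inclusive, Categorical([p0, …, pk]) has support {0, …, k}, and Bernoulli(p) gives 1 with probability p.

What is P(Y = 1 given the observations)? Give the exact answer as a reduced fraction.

Enumerate traces; 10 have nonzero weight after conditioning:
  (X=2, Y=1, W=1, Z=0) weight 2/81
  (X=2, Y=1, W=1, Z=2) weight 2/81
  (X=2, Y=1, W=2, Z=0) weight 4/243
  (X=2, Y=1, W=2, Z=2) weight 2/81
  (X=3, Y=1, W=1, Z=0) weight 2/81
  (X=3, Y=1, W=1, Z=2) weight 2/81
  (X=3, Y=1, W=2, Z=0) weight 4/243
  (X=3, Y=1, W=2, Z=2) weight 2/81
  (X=4, Y=0, W=1, Z=1) weight 1/108
  … 1 more
Group by Y:
  weight(Y=0) = 7/324
  weight(Y=1) = 44/243
Total weight = 7/324 + 44/243 = 197/972
P(Y=0 | obs) = 7/324 / 197/972 = 21/197
P(Y=1 | obs) = 44/243 / 197/972 = 176/197

P(Y = 1 | obs) = 176/197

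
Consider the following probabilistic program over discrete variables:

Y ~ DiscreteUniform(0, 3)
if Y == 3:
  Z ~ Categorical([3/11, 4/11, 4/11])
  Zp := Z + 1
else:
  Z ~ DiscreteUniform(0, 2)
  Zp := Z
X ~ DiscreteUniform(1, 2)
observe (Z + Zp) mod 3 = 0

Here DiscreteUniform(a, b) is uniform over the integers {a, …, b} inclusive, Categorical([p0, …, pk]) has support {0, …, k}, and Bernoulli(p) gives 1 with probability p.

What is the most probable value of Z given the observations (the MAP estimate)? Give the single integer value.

argmax_v P(Z = v | obs) = 0

Enumerate traces; 8 have nonzero weight after conditioning:
  (Y=0, Z=0, X=1) weight 1/24
  (Y=0, Z=0, X=2) weight 1/24
  (Y=1, Z=0, X=1) weight 1/24
  (Y=1, Z=0, X=2) weight 1/24
  (Y=2, Z=0, X=1) weight 1/24
  (Y=2, Z=0, X=2) weight 1/24
  (Y=3, Z=1, X=1) weight 1/22
  (Y=3, Z=1, X=2) weight 1/22
Group by Z:
  weight(Z=0) = 1/4
  weight(Z=1) = 1/11
Total weight = 1/4 + 1/11 = 15/44
P(Z=0 | obs) = 1/4 / 15/44 = 11/15
P(Z=1 | obs) = 1/11 / 15/44 = 4/15
argmax = 0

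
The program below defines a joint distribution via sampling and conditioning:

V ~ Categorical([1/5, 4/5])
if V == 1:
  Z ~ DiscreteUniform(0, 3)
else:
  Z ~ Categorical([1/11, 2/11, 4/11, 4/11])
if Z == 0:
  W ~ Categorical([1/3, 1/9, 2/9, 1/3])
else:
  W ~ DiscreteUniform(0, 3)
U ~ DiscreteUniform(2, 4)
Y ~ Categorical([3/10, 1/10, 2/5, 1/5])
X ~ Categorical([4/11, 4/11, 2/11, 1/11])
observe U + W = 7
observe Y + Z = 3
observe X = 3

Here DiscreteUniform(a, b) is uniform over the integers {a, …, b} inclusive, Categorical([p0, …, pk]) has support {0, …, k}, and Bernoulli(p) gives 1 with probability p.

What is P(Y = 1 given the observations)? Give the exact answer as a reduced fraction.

P(Y = 1 | obs) = 5/48

Enumerate traces; 8 have nonzero weight after conditioning:
  (V=0, Z=0, W=3, U=4, Y=3, X=3) weight 1/27225
  (V=0, Z=1, W=3, U=4, Y=2, X=3) weight 1/9075
  (V=0, Z=2, W=3, U=4, Y=1, X=3) weight 1/18150
  (V=0, Z=3, W=3, U=4, Y=0, X=3) weight 1/6050
  (V=1, Z=0, W=3, U=4, Y=3, X=3) weight 1/2475
  (V=1, Z=1, W=3, U=4, Y=2, X=3) weight 1/1650
  (V=1, Z=2, W=3, U=4, Y=1, X=3) weight 1/6600
  (V=1, Z=3, W=3, U=4, Y=0, X=3) weight 1/2200
Group by Y:
  weight(Y=0) = 3/4840
  weight(Y=1) = 1/4840
  weight(Y=2) = 13/18150
  weight(Y=3) = 4/9075
Total weight = 3/4840 + 1/4840 + 13/18150 + 4/9075 = 6/3025
P(Y=0 | obs) = 3/4840 / 6/3025 = 5/16
P(Y=1 | obs) = 1/4840 / 6/3025 = 5/48
P(Y=2 | obs) = 13/18150 / 6/3025 = 13/36
P(Y=3 | obs) = 4/9075 / 6/3025 = 2/9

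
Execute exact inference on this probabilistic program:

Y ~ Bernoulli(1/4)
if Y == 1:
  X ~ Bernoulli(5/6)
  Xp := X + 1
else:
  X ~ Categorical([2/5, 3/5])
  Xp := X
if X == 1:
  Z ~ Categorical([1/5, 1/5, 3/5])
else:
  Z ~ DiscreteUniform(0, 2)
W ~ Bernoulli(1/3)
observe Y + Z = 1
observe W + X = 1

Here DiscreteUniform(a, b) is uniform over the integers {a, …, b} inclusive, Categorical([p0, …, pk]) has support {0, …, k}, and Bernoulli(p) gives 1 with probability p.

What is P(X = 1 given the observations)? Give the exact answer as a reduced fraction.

P(X = 1 | obs) = 474/679

Enumerate traces; 4 have nonzero weight after conditioning:
  (Y=0, X=0, Z=1, W=1) weight 1/30
  (Y=0, X=1, Z=1, W=0) weight 3/50
  (Y=1, X=0, Z=0, W=1) weight 1/216
  (Y=1, X=1, Z=0, W=0) weight 1/36
Group by X:
  weight(X=0) = 41/1080
  weight(X=1) = 79/900
Total weight = 41/1080 + 79/900 = 679/5400
P(X=0 | obs) = 41/1080 / 679/5400 = 205/679
P(X=1 | obs) = 79/900 / 679/5400 = 474/679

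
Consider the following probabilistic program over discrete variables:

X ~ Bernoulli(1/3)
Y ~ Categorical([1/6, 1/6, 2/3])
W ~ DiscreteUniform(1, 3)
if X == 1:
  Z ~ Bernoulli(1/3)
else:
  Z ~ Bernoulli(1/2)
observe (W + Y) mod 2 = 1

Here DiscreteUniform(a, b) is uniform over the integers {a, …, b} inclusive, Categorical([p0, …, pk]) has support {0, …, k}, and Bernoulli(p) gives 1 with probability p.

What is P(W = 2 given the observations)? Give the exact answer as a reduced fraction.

P(W = 2 | obs) = 1/11

Enumerate traces; 20 have nonzero weight after conditioning:
  (X=0, Y=0, W=1, Z=0) weight 1/54
  (X=0, Y=0, W=1, Z=1) weight 1/54
  (X=0, Y=0, W=3, Z=0) weight 1/54
  (X=0, Y=0, W=3, Z=1) weight 1/54
  (X=0, Y=1, W=2, Z=0) weight 1/54
  (X=0, Y=1, W=2, Z=1) weight 1/54
  (X=0, Y=2, W=1, Z=0) weight 2/27
  (X=0, Y=2, W=1, Z=1) weight 2/27
  … 12 more
Group by W:
  weight(W=1) = 5/18
  weight(W=2) = 1/18
  weight(W=3) = 5/18
Total weight = 5/18 + 1/18 + 5/18 = 11/18
P(W=1 | obs) = 5/18 / 11/18 = 5/11
P(W=2 | obs) = 1/18 / 11/18 = 1/11
P(W=3 | obs) = 5/18 / 11/18 = 5/11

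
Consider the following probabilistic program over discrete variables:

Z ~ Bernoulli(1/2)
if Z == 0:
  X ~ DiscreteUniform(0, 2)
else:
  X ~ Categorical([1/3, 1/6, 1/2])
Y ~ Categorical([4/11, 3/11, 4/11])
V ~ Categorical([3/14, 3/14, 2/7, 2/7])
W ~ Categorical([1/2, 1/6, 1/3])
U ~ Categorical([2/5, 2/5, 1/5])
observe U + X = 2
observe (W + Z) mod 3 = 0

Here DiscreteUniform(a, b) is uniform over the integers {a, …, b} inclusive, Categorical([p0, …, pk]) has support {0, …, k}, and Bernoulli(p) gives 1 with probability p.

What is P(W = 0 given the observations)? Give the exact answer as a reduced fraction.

P(W = 0 | obs) = 3/5

Enumerate traces; 72 have nonzero weight after conditioning:
  (Z=0, X=0, Y=0, V=0, W=0, U=2) weight 1/770
  (Z=0, X=0, Y=0, V=1, W=0, U=2) weight 1/770
  (Z=0, X=0, Y=0, V=2, W=0, U=2) weight 2/1155
  (Z=0, X=0, Y=0, V=3, W=0, U=2) weight 2/1155
  (Z=0, X=0, Y=1, V=0, W=0, U=2) weight 3/3080
  (Z=0, X=0, Y=1, V=1, W=0, U=2) weight 3/3080
  (Z=0, X=0, Y=1, V=2, W=0, U=2) weight 1/770
  (Z=0, X=0, Y=1, V=3, W=0, U=2) weight 1/770
  (Z=1, X=0, Y=0, V=0, W=2, U=2) weight 1/1155
  … 63 more
Group by W:
  weight(W=0) = 1/12
  weight(W=2) = 1/18
Total weight = 1/12 + 1/18 = 5/36
P(W=0 | obs) = 1/12 / 5/36 = 3/5
P(W=2 | obs) = 1/18 / 5/36 = 2/5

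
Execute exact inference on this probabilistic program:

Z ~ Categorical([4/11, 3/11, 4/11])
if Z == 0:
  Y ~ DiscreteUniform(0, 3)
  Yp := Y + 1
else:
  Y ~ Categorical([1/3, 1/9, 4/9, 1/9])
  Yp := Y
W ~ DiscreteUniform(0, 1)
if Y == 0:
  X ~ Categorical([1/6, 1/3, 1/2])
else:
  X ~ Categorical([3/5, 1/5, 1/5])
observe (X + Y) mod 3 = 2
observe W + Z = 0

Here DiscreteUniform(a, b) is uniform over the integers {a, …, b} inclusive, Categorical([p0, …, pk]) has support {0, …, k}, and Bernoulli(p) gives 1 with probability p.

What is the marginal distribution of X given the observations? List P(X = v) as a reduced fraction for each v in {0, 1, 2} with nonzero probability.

P(X=0) = 2/5, P(X=1) = 2/15, P(X=2) = 7/15

Enumerate traces; 4 have nonzero weight after conditioning:
  (Z=0, Y=0, W=0, X=2) weight 1/44
  (Z=0, Y=1, W=0, X=1) weight 1/110
  (Z=0, Y=2, W=0, X=0) weight 3/110
  (Z=0, Y=3, W=0, X=2) weight 1/110
Group by X:
  weight(X=0) = 3/110
  weight(X=1) = 1/110
  weight(X=2) = 7/220
Total weight = 3/110 + 1/110 + 7/220 = 3/44
P(X=0 | obs) = 3/110 / 3/44 = 2/5
P(X=1 | obs) = 1/110 / 3/44 = 2/15
P(X=2 | obs) = 7/220 / 3/44 = 7/15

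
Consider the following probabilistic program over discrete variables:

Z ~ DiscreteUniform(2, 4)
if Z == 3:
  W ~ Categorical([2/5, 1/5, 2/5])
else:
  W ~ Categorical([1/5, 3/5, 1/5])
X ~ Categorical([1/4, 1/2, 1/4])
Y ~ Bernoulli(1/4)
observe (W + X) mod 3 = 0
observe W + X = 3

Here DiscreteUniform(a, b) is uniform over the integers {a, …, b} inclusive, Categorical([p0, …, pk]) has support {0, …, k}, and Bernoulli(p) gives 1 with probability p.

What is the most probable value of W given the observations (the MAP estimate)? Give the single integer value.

argmax_v P(W = v | obs) = 2

Enumerate traces; 12 have nonzero weight after conditioning:
  (Z=2, W=1, X=2, Y=0) weight 3/80
  (Z=2, W=1, X=2, Y=1) weight 1/80
  (Z=2, W=2, X=1, Y=0) weight 1/40
  (Z=2, W=2, X=1, Y=1) weight 1/120
  (Z=3, W=1, X=2, Y=0) weight 1/80
  (Z=3, W=1, X=2, Y=1) weight 1/240
  (Z=3, W=2, X=1, Y=0) weight 1/20
  (Z=3, W=2, X=1, Y=1) weight 1/60
  … 4 more
Group by W:
  weight(W=1) = 7/60
  weight(W=2) = 2/15
Total weight = 7/60 + 2/15 = 1/4
P(W=1 | obs) = 7/60 / 1/4 = 7/15
P(W=2 | obs) = 2/15 / 1/4 = 8/15
argmax = 2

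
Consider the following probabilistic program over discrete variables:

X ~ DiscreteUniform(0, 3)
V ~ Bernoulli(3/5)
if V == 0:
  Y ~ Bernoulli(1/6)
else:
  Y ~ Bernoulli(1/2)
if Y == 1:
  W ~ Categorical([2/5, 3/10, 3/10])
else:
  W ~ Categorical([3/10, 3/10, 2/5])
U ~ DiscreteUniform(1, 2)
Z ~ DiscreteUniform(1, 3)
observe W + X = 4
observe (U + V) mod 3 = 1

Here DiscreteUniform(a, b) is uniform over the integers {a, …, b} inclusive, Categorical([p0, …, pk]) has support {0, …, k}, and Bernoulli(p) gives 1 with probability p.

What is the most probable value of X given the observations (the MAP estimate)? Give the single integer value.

Enumerate traces; 12 have nonzero weight after conditioning:
  (X=2, V=0, Y=0, W=2, U=1, Z=1) weight 1/180
  (X=2, V=0, Y=0, W=2, U=1, Z=2) weight 1/180
  (X=2, V=0, Y=0, W=2, U=1, Z=3) weight 1/180
  (X=2, V=0, Y=1, W=2, U=1, Z=1) weight 1/1200
  (X=2, V=0, Y=1, W=2, U=1, Z=2) weight 1/1200
  (X=2, V=0, Y=1, W=2, U=1, Z=3) weight 1/1200
  (X=3, V=0, Y=0, W=1, U=1, Z=1) weight 1/240
  (X=3, V=0, Y=0, W=1, U=1, Z=2) weight 1/240
  … 4 more
Group by X:
  weight(X=2) = 23/1200
  weight(X=3) = 3/200
Total weight = 23/1200 + 3/200 = 41/1200
P(X=2 | obs) = 23/1200 / 41/1200 = 23/41
P(X=3 | obs) = 3/200 / 41/1200 = 18/41
argmax = 2

argmax_v P(X = v | obs) = 2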